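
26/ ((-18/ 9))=-13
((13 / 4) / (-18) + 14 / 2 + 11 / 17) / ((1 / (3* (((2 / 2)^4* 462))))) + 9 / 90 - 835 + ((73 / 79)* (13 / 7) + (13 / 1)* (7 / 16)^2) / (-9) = 1030275684247 / 108299520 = 9513.21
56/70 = 4/5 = 0.80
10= 10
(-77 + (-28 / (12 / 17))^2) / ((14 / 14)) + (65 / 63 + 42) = 32329 / 21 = 1539.48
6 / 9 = 2 / 3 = 0.67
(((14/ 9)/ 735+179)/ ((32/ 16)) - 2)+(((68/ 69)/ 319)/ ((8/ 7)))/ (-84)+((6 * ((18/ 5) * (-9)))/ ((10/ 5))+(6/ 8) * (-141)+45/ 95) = -121170926417/ 1053886680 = -114.98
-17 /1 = -17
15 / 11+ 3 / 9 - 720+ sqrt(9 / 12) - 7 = -23935 / 33+ sqrt(3) / 2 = -724.44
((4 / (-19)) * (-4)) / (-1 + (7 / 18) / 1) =-288 / 209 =-1.38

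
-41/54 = -0.76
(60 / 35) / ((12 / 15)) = 2.14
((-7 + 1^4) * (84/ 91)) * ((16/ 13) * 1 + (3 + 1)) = -28.97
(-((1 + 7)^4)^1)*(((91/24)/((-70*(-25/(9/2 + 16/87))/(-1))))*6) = 542464/2175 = 249.41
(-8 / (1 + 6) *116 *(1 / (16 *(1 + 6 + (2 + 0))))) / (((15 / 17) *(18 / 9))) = -493 / 945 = -0.52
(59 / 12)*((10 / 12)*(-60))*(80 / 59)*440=-440000 / 3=-146666.67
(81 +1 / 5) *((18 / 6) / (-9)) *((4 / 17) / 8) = -203 / 255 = -0.80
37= 37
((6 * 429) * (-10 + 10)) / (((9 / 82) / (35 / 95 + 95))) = 0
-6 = -6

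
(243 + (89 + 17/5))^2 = 2812329/25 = 112493.16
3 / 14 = 0.21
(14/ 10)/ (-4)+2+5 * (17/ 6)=949/ 60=15.82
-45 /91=-0.49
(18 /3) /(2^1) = 3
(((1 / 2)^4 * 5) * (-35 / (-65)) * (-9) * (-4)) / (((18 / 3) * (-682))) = -0.00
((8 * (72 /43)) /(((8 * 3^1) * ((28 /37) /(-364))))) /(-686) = 5772 /14749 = 0.39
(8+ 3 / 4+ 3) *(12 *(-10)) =-1410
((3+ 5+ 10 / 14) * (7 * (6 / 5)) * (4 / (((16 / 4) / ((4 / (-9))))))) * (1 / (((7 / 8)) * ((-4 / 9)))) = 2928 / 35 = 83.66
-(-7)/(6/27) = 63/2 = 31.50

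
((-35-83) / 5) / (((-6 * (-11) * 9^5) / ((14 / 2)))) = -413 / 9743085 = -0.00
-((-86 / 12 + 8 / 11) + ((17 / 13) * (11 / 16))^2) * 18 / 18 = 8039623 / 1427712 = 5.63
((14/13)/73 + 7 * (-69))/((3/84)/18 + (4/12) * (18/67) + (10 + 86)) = -15477664104/3079333231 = -5.03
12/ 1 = 12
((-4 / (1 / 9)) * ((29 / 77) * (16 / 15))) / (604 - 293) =-5568 / 119735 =-0.05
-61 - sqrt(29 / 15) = -61 - sqrt(435) / 15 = -62.39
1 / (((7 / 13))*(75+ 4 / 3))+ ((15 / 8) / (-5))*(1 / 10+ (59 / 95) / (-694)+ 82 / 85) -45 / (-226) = -28501859685 / 162417922072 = -0.18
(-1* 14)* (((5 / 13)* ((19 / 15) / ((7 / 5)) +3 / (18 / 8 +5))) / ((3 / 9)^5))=-650430 / 377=-1725.28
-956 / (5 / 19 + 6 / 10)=-45410 / 41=-1107.56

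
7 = 7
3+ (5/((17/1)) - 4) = -12/17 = -0.71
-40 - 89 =-129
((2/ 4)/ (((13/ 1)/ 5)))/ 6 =5/ 156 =0.03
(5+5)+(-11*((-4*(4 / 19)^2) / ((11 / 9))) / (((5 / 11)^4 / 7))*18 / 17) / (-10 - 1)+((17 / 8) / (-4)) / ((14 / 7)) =-3792719609 / 245480000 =-15.45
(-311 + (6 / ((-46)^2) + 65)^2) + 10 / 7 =30682416915 / 7835548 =3915.80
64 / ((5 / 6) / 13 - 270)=-4992 / 21055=-0.24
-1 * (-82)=82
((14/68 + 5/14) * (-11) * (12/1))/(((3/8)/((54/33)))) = -38592/119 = -324.30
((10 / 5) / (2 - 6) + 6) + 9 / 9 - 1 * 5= 3 / 2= 1.50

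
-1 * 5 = -5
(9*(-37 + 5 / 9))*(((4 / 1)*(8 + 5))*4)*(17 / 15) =-1159808 / 15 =-77320.53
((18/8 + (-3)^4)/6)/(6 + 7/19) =2109/968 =2.18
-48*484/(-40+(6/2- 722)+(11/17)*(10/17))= 610368/19931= 30.62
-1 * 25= -25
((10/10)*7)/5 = 7/5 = 1.40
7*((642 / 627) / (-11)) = -1498 / 2299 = -0.65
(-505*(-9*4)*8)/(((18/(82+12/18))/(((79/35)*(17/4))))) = 134557856/21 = 6407516.95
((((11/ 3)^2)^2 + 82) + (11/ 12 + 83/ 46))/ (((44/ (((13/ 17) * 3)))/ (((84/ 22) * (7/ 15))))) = 1260185381/ 51095880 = 24.66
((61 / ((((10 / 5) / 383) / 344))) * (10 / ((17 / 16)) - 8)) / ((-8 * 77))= -12055308 / 1309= -9209.56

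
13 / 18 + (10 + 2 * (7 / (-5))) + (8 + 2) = 1613 / 90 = 17.92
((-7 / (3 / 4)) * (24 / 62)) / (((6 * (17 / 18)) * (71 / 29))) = -9744 / 37417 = -0.26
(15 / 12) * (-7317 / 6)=-12195 / 8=-1524.38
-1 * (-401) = 401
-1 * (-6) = 6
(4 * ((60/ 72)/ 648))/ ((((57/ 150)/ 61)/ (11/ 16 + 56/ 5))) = 483425/ 49248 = 9.82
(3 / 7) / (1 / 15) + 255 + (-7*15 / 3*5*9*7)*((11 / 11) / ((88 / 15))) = -996585 / 616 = -1617.83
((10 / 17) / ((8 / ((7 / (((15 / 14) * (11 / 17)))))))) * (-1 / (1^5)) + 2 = 83 / 66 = 1.26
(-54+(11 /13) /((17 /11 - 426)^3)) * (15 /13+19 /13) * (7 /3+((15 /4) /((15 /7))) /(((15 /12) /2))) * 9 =-80168100014409198 /12286559573015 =-6524.86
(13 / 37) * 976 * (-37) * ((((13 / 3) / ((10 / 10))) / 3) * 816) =-44864768 / 3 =-14954922.67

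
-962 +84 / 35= -4798 / 5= -959.60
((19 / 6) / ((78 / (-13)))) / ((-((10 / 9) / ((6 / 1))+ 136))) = 57 / 14708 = 0.00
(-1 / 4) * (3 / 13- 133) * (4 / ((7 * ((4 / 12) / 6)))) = 31068 / 91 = 341.41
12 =12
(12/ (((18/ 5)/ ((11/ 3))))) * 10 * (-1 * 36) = -4400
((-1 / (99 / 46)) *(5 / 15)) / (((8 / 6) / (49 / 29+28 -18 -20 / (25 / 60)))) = 2691 / 638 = 4.22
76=76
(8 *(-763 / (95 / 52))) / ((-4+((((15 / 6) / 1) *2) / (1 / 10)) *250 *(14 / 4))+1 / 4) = -1269632 / 16623575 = -0.08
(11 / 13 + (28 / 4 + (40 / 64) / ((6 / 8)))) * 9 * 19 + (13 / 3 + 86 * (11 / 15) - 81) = 191177 / 130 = 1470.59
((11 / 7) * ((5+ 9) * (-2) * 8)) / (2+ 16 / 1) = -176 / 9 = -19.56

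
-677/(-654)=677/654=1.04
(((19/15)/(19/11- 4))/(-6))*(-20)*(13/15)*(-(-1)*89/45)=-483626/151875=-3.18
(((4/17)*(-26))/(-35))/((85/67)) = 6968/50575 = 0.14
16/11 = 1.45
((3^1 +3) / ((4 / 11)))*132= 2178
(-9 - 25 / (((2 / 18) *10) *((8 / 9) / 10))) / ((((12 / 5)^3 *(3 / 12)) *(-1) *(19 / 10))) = 39.92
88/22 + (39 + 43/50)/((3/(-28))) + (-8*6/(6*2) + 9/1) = -27227/75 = -363.03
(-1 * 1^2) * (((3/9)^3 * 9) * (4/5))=-4/15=-0.27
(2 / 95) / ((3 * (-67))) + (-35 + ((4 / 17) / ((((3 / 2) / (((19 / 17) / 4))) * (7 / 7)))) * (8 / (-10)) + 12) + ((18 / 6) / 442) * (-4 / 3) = -1653190237 / 71739915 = -23.04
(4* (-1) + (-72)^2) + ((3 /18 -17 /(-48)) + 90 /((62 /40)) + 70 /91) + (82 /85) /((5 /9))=43088057747 /8221200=5241.09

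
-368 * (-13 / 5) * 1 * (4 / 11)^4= 1224704 / 73205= 16.73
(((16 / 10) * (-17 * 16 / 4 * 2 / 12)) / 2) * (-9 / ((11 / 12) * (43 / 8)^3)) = 2506752 / 4372885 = 0.57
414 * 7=2898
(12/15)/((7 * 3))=4/105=0.04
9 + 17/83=764/83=9.20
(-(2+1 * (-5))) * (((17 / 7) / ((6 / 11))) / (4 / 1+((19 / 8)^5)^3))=3289738790305792 / 106268874371542075389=0.00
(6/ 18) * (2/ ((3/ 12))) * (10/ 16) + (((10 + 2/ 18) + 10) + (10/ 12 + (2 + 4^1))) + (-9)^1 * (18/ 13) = 3779/ 234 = 16.15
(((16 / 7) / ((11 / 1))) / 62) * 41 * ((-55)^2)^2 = 272855000 / 217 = 1257396.31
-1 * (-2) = 2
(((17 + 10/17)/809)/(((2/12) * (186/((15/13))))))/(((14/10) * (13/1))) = 0.00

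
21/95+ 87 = 87.22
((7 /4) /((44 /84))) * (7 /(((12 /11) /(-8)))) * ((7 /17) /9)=-2401 /306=-7.85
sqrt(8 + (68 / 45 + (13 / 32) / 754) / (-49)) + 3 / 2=3 / 2 + sqrt(4728970115) / 24360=4.32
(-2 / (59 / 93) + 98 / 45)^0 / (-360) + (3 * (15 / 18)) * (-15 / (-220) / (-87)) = -68 / 14355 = -0.00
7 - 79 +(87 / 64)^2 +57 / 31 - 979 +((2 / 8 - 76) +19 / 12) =-427203155 / 380928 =-1121.48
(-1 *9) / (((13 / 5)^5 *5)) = -5625 / 371293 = -0.02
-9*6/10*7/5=-189/25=-7.56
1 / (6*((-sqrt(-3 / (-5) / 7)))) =-sqrt(105) / 18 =-0.57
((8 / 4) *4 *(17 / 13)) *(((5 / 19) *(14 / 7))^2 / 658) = 6800 / 1543997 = 0.00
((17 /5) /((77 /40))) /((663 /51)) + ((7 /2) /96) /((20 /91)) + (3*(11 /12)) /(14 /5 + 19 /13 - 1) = 233245081 /203723520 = 1.14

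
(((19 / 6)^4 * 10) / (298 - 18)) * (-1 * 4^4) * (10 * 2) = -10425680 / 567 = -18387.44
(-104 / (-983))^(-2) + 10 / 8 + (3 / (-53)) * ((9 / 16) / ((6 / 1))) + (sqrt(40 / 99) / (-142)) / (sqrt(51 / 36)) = 51926835 / 573248 - 2 * sqrt(5610) / 39831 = 90.58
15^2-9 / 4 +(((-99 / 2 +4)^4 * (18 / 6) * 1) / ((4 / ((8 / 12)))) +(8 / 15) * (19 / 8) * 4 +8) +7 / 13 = 13373592251 / 6240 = 2143203.89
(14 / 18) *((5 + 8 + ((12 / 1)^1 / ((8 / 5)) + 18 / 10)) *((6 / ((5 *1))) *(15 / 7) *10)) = 446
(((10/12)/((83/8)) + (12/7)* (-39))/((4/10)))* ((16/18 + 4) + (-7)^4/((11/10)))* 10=-630187025200/172557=-3652051.35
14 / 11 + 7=91 / 11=8.27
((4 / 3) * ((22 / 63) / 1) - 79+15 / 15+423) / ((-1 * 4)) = -86.37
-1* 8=-8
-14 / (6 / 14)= -98 / 3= -32.67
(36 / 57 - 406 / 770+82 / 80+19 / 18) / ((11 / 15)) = 164389 / 55176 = 2.98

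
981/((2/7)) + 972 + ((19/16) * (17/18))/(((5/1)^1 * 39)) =247413203/56160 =4405.51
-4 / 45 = -0.09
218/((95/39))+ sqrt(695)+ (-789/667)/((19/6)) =sqrt(695)+ 5647164/63365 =115.48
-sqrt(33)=-5.74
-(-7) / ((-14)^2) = 1 / 28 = 0.04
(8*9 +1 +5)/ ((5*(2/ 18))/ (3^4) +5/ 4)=227448/ 3665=62.06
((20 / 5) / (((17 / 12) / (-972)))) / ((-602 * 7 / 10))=233280 / 35819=6.51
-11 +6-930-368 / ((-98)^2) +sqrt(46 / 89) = -934.32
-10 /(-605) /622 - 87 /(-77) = 297634 /263417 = 1.13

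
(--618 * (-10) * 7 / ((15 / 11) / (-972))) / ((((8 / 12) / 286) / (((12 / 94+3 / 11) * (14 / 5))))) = 3485115650016 / 235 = 14830279361.77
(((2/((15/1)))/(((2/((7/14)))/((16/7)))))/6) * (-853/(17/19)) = -12.11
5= 5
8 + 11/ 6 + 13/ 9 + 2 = 239/ 18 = 13.28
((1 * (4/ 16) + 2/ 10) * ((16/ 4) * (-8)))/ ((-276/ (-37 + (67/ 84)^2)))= -256583/ 135240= -1.90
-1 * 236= -236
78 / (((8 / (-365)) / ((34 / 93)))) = -80665 / 62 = -1301.05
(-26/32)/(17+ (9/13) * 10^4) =-169/1443536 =-0.00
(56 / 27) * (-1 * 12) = -224 / 9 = -24.89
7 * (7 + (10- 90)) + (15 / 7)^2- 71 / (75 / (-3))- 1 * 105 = -745496 / 1225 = -608.57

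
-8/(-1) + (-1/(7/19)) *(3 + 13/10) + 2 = -1.67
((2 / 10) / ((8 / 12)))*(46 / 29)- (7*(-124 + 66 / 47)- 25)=6022048 / 6815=883.65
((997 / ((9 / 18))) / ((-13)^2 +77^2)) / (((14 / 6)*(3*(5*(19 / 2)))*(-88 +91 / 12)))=-23928 / 1956619525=-0.00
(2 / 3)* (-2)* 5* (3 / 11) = -20 / 11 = -1.82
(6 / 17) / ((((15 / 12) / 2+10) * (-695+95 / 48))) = -2304 / 48067925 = -0.00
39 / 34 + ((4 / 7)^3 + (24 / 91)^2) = 2765545 / 1970878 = 1.40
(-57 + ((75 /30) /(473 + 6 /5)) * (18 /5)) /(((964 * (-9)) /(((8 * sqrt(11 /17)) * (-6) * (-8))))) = 2.03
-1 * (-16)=16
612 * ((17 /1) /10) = 5202 /5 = 1040.40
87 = 87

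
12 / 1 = 12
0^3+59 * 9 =531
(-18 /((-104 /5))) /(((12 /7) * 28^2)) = 15 /23296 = 0.00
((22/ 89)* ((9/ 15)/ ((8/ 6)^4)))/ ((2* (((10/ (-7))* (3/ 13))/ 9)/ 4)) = -729729/ 284800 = -2.56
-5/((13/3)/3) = -45/13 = -3.46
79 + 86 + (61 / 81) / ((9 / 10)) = 120895 / 729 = 165.84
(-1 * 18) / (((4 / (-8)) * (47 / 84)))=64.34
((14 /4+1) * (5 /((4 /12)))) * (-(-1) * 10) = 675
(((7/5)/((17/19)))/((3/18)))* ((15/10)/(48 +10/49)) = 58653/200770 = 0.29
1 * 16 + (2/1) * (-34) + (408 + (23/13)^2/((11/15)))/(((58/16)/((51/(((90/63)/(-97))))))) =-106173648872/269555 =-393884.92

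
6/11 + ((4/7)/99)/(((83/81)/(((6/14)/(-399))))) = 3245430/5950021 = 0.55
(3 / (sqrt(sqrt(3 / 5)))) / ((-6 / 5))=-5 * 3^(3 / 4) * 5^(1 / 4) / 6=-2.84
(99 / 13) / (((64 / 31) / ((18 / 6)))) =9207 / 832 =11.07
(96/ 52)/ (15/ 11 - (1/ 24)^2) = 152064/ 112177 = 1.36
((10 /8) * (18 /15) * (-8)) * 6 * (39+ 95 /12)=-3378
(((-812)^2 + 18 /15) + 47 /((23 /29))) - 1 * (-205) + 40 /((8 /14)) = 75863138 /115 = 659679.46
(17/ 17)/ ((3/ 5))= 5/ 3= 1.67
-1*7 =-7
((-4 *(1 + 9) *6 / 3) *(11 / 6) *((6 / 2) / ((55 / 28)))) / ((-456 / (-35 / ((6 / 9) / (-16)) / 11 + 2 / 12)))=70714 / 1881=37.59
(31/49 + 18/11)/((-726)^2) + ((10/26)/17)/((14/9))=913429453/62784766044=0.01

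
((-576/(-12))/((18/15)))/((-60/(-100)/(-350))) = -70000/3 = -23333.33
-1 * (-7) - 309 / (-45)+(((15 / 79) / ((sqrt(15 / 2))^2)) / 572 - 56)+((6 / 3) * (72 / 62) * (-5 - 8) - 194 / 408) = -8668600819 / 119070380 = -72.80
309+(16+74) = 399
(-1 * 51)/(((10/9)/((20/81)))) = -34/3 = -11.33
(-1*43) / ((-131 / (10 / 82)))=215 / 5371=0.04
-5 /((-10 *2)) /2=1 /8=0.12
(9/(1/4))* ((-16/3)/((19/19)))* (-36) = 6912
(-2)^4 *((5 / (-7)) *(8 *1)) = -640 / 7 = -91.43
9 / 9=1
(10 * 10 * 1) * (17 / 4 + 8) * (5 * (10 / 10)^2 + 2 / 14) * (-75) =-472500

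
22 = 22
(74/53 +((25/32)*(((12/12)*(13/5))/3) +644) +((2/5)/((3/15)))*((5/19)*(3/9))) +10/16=62534579/96672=646.87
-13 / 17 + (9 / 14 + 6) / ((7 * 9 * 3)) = -10939 / 14994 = -0.73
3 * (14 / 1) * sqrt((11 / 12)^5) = 33.79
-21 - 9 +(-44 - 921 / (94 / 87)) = -87083 / 94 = -926.41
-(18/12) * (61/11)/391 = -183/8602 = -0.02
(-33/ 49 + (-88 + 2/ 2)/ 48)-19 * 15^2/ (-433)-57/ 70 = 11156279/ 1697360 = 6.57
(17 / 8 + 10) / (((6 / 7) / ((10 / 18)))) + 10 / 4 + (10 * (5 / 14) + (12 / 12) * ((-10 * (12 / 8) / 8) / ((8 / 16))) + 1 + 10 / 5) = 39857 / 3024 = 13.18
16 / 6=8 / 3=2.67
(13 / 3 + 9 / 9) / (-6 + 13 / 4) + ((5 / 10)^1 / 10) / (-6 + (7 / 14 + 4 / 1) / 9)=-643 / 330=-1.95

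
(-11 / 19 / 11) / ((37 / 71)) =-71 / 703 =-0.10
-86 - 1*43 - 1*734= -863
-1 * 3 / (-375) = 1 / 125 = 0.01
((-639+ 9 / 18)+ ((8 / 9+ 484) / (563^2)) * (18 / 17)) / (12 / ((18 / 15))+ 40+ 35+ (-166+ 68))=49.12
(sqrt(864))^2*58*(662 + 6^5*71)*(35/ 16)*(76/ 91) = 657870461280/ 13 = 50605420098.46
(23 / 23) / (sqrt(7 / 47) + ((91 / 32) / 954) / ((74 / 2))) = 2.59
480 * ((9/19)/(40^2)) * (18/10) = 243/950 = 0.26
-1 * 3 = -3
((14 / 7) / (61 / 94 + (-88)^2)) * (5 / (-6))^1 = -470 / 2183991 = -0.00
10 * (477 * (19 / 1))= 90630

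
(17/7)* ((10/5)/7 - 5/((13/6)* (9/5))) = -4624/1911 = -2.42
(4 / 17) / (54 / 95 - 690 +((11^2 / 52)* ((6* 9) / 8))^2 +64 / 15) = -49320960 / 91908127531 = -0.00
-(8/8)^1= -1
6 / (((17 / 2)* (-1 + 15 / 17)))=-6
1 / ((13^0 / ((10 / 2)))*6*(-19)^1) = -5 / 114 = -0.04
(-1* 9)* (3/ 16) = -27/ 16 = -1.69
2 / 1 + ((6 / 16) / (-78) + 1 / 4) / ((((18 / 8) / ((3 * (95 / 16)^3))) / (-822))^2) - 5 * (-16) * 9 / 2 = 703643944190566499 / 54525952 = 12904753028.26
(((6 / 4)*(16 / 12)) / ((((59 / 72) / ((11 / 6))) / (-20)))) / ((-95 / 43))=45408 / 1121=40.51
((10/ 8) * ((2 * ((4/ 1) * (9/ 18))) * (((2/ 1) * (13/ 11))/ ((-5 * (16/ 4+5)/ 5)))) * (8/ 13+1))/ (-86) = 35/ 1419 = 0.02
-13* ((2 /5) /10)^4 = -13 /390625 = -0.00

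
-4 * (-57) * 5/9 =380/3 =126.67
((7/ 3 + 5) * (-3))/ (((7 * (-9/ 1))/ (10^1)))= 220/ 63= 3.49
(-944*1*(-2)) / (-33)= -1888 / 33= -57.21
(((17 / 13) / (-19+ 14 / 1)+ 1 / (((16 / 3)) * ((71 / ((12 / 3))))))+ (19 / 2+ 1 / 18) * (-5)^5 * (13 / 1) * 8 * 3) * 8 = -1031914027798 / 13845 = -74533335.34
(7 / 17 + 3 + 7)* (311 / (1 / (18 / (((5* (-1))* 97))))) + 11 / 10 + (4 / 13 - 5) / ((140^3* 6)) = -42026317670189 / 352938768000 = -119.08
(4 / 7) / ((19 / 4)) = 16 / 133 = 0.12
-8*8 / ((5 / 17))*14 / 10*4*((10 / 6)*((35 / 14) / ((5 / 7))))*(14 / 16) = -6219.73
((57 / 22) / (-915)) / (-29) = 19 / 194590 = 0.00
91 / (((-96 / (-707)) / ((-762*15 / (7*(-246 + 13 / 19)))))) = 332668245 / 74576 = 4460.79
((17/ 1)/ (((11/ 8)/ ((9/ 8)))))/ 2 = 153/ 22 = 6.95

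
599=599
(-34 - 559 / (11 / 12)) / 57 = -7082 / 627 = -11.30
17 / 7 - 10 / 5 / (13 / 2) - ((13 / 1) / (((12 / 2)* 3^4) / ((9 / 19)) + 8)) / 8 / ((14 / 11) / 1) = 290103 / 136864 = 2.12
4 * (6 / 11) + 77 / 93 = 3079 / 1023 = 3.01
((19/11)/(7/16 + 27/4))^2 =92416/1600225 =0.06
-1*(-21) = 21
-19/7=-2.71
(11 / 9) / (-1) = -11 / 9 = -1.22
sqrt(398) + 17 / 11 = 21.50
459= 459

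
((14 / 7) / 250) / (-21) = -1 / 2625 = -0.00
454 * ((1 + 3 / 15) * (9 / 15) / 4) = 2043 / 25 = 81.72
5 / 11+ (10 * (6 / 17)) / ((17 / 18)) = 13325 / 3179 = 4.19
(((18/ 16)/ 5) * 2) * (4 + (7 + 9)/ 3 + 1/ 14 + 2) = 1437/ 280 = 5.13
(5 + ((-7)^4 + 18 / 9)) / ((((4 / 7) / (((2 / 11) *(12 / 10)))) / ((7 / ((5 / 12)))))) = 4247712 / 275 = 15446.23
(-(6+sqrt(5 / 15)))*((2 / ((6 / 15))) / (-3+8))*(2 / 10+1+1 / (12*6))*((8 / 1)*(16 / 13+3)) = -9614 / 39 -4807*sqrt(3) / 351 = -270.23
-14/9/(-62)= 7/279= 0.03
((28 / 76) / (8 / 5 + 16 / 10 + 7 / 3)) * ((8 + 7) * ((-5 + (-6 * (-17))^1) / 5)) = 30555 / 1577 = 19.38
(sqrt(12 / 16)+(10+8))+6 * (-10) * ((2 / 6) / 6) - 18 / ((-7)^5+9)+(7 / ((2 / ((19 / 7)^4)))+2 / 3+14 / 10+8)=sqrt(3) / 2+18556179689 / 86425710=215.57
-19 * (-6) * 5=570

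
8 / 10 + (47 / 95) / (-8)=561 / 760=0.74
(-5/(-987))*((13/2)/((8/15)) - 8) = 335/15792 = 0.02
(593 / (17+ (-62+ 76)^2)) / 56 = 593 / 11928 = 0.05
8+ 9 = 17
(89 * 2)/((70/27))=2403/35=68.66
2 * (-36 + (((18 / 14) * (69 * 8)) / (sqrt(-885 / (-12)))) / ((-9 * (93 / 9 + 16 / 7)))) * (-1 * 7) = 46368 * sqrt(295) / 78175 + 504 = 514.19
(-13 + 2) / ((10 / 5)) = -11 / 2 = -5.50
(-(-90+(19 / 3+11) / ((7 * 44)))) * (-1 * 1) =-20777 / 231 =-89.94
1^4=1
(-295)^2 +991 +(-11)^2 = 88137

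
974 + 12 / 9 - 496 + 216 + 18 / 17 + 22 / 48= 284315 / 408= 696.85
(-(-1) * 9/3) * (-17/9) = -17/3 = -5.67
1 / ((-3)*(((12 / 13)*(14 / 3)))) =-13 / 168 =-0.08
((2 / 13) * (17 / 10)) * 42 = 714 / 65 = 10.98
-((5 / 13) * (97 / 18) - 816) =190459 / 234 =813.93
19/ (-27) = -0.70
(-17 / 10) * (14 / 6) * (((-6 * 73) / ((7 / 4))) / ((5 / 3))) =14892 / 25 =595.68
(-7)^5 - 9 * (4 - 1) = -16834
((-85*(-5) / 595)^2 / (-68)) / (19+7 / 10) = -0.00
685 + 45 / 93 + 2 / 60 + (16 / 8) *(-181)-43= 260881 / 930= 280.52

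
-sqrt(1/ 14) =-sqrt(14)/ 14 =-0.27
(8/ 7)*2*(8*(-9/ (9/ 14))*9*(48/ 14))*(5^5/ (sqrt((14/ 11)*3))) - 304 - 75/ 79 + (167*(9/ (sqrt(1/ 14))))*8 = -28800000*sqrt(462)/ 49 - 24091/ 79 + 12024*sqrt(14) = -12588632.31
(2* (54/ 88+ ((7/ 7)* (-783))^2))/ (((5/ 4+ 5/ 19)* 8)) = 512542917/ 5060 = 101293.07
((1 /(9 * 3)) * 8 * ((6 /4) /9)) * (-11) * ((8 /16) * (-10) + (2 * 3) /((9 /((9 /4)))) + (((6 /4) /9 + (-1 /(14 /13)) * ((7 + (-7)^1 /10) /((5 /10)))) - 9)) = 15862 /1215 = 13.06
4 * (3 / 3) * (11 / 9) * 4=176 / 9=19.56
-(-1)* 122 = 122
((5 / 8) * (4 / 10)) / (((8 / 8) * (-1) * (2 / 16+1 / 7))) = -14 / 15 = -0.93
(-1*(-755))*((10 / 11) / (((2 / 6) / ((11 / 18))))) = 3775 / 3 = 1258.33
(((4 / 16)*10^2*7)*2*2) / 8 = 175 / 2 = 87.50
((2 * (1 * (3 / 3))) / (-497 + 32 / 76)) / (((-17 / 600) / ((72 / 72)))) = 1520 / 10693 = 0.14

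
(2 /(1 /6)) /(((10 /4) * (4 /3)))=18 /5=3.60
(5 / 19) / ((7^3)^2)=5 / 2235331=0.00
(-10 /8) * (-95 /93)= 475 /372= 1.28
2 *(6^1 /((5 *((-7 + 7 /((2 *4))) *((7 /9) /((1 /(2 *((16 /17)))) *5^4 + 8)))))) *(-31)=9107397 /1715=5310.44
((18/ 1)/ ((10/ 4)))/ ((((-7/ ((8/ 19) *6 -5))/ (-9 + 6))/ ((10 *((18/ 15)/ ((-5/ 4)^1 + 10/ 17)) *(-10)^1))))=-920448/ 665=-1384.13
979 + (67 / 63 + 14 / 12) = 123635 / 126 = 981.23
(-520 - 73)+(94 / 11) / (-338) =-1102434 / 1859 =-593.03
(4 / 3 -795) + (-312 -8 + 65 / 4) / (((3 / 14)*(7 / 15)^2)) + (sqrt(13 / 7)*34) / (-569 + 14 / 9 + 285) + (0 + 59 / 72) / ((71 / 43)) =-261298309 / 35784 -153*sqrt(91) / 8897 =-7302.26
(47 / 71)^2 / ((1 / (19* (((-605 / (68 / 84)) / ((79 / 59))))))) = -31461251745 / 6770063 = -4647.11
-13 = -13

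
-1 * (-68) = 68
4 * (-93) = -372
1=1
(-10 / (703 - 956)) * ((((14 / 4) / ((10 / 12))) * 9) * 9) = 3402 / 253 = 13.45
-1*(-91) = 91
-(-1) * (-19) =-19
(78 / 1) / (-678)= -13 / 113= -0.12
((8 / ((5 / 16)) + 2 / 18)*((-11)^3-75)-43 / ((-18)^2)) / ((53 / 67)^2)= -262888979303 / 4550580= -57770.43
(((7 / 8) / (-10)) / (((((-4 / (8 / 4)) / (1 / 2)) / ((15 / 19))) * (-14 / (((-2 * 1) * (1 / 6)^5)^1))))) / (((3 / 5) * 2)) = 5 / 18911232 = 0.00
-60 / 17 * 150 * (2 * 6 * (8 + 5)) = -1404000 / 17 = -82588.24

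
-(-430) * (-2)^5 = -13760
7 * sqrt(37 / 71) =7 * sqrt(2627) / 71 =5.05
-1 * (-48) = 48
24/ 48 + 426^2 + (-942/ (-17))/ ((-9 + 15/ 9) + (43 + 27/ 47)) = 15764996377/ 86870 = 181478.03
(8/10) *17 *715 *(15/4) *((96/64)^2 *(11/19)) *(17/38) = 61370595/2888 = 21250.21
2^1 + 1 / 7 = 15 / 7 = 2.14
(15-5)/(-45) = -2/9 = -0.22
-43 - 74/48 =-1069/24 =-44.54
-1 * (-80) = 80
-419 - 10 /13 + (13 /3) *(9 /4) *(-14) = -14463 /26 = -556.27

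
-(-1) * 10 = 10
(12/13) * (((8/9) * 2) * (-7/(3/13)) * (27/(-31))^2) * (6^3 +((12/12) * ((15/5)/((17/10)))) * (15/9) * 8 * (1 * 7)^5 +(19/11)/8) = -2684993840424/179707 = -14940953.00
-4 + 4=0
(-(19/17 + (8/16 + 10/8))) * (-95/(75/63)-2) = 234.57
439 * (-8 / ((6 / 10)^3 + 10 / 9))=-3951000 / 1493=-2646.35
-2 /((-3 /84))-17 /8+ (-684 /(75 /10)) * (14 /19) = -533 /40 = -13.32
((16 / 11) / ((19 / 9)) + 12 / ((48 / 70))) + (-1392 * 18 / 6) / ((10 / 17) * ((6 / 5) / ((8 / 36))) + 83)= -18536261 / 612370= -30.27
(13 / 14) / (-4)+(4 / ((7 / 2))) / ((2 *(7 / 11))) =261 / 392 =0.67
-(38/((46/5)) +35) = -39.13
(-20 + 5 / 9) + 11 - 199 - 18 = -2029 / 9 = -225.44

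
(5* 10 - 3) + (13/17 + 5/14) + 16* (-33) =-114211/238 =-479.88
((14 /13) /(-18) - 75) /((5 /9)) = -135.11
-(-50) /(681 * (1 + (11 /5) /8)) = 2000 /34731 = 0.06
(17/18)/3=17/54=0.31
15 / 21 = 5 / 7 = 0.71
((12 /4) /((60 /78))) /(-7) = -39 /70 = -0.56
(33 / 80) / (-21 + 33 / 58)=-319 / 15800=-0.02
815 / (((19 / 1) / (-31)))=-25265 / 19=-1329.74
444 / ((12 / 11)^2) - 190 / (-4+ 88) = 10383 / 28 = 370.82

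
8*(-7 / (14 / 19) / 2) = -38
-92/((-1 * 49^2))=92/2401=0.04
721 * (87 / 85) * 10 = 125454 / 17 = 7379.65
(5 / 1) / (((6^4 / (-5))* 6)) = -25 / 7776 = -0.00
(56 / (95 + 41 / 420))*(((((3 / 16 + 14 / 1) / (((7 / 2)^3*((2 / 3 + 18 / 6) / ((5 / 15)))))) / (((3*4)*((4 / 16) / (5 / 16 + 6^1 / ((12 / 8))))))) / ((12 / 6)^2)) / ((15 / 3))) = 15663 / 12301828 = 0.00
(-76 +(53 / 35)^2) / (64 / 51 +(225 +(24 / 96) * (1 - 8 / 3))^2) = -221032368 / 151256258825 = -0.00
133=133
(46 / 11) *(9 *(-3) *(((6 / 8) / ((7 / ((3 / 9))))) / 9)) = -69 / 154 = -0.45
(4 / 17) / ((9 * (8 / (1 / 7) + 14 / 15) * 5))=0.00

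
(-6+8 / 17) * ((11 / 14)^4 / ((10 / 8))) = -688127 / 408170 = -1.69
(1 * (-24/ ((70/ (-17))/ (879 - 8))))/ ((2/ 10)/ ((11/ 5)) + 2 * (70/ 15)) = 5863572/ 10885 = 538.68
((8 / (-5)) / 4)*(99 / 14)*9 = -891 / 35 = -25.46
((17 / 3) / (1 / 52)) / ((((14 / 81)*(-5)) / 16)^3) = -80178149376 / 42875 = -1870044.30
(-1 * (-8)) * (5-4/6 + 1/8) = 107/3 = 35.67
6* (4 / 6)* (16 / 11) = 64 / 11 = 5.82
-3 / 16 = -0.19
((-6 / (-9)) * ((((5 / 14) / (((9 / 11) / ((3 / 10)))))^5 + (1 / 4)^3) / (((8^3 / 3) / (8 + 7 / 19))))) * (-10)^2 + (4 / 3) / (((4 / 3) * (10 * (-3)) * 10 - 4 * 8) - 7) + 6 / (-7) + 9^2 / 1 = 59675906176934137 / 744171906465792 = 80.19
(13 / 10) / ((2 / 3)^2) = 117 / 40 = 2.92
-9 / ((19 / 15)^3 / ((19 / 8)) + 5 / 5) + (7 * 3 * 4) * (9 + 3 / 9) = 4879817 / 6263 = 779.15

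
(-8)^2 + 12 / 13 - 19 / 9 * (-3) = 71.26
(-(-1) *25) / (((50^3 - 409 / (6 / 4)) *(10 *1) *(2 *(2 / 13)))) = 195 / 2993456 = 0.00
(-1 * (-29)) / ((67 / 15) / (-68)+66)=29580 / 67253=0.44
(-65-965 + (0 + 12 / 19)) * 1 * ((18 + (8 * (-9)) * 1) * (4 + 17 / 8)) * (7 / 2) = 90563319 / 76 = 1191622.62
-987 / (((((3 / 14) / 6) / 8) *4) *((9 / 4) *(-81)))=303.28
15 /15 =1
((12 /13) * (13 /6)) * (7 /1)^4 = 4802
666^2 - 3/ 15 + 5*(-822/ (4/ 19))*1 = 4240333/ 10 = 424033.30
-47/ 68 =-0.69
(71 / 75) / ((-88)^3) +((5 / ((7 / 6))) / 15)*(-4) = -408883697 / 357772800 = -1.14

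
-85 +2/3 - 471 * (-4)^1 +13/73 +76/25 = 9870794/5475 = 1802.88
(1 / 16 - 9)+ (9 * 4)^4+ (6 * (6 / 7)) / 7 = 1679607.80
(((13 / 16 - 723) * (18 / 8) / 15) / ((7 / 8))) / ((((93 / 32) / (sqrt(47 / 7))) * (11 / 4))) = -36976 * sqrt(329) / 16709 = -40.14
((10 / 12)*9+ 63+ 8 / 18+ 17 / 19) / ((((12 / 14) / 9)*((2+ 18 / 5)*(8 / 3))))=122845 / 2432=50.51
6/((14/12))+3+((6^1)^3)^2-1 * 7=326600/7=46657.14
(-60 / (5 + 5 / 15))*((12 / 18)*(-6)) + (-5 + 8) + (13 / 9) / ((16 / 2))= 3469 / 72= 48.18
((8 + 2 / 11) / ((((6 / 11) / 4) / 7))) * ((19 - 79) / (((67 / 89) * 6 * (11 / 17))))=-6354600 / 737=-8622.25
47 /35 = 1.34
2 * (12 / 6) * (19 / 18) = 38 / 9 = 4.22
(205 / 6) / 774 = 205 / 4644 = 0.04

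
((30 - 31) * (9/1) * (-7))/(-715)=-63/715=-0.09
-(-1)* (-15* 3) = -45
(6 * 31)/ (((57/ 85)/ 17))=89590/ 19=4715.26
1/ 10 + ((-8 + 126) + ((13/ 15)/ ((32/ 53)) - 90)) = 14177/ 480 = 29.54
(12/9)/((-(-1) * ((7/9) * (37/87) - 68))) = -1044/52985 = -0.02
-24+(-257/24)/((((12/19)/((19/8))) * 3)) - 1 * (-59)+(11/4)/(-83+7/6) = 73115165/3393792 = 21.54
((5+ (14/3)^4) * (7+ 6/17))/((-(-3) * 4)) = 4852625/16524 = 293.67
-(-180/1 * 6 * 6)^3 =272097792000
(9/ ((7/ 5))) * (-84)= -540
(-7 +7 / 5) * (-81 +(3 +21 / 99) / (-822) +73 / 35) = 149851444 / 339075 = 441.94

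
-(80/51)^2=-2.46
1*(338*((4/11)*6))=8112/11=737.45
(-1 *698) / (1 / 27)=-18846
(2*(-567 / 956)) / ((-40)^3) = 567 / 30592000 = 0.00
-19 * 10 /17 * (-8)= 1520 /17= 89.41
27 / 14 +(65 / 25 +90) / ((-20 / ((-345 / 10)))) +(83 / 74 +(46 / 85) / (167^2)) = 3997850725409 / 24559053400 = 162.79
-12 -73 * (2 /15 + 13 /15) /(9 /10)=-93.11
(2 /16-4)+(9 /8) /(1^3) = -11 /4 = -2.75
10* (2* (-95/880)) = -95/44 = -2.16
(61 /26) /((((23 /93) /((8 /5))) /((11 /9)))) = 83204 /4485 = 18.55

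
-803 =-803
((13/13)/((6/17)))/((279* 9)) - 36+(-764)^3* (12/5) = -1070265021.60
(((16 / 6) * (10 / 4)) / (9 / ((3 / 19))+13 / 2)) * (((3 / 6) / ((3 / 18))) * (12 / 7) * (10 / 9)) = 1600 / 2667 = 0.60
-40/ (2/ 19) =-380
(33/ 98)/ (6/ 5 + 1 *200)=165/ 98588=0.00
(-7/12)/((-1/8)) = 14/3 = 4.67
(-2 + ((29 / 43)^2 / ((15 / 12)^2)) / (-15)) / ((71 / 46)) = -64409476 / 49229625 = -1.31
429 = 429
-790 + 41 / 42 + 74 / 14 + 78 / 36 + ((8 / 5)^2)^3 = -83649367 / 109375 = -764.79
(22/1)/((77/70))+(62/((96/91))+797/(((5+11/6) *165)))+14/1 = 10118027/108240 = 93.48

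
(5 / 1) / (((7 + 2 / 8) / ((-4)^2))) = 320 / 29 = 11.03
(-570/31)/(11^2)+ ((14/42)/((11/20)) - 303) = -302.55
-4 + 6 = 2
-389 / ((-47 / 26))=10114 / 47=215.19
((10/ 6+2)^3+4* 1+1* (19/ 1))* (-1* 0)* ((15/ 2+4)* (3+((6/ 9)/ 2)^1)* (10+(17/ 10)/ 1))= 0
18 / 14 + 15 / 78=269 / 182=1.48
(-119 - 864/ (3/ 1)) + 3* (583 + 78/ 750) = 167789/ 125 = 1342.31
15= 15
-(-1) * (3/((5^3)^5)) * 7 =21/30517578125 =0.00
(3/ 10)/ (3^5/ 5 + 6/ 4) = 1/ 167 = 0.01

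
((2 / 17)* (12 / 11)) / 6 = 4 / 187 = 0.02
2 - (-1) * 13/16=45/16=2.81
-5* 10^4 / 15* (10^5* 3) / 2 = -500000000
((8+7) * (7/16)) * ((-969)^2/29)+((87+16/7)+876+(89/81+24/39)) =730020839539/3420144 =213447.40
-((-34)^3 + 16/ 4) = 39300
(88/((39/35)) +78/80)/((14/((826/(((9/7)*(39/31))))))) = 1596802963/547560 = 2916.22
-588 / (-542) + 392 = 106526 / 271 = 393.08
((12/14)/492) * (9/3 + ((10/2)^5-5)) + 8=7715/574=13.44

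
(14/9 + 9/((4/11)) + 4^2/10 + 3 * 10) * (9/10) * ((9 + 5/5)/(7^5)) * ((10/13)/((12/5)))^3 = 4653125/4557597408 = 0.00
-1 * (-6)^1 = 6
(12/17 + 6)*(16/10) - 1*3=657/85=7.73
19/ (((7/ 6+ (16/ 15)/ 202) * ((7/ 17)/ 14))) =1957380/ 3551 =551.22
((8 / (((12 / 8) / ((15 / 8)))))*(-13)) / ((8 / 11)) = -715 / 4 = -178.75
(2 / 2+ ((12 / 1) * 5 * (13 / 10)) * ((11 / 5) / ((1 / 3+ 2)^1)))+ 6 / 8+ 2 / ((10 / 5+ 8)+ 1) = 116231 / 1540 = 75.47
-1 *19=-19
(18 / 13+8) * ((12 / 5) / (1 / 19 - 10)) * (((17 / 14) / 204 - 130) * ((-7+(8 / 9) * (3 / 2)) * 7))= -430293817 / 36855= -11675.32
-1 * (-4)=4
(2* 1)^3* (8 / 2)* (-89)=-2848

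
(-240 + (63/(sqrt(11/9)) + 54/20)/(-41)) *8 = -393708/205 -1512 *sqrt(11)/451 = -1931.65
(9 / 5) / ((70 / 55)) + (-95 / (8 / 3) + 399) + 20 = 107741 / 280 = 384.79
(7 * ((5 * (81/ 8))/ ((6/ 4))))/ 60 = 63/ 16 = 3.94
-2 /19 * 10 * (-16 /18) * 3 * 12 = 640 /19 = 33.68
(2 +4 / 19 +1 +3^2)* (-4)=-928 / 19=-48.84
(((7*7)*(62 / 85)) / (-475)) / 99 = -3038 / 3997125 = -0.00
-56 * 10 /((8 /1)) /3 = -70 /3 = -23.33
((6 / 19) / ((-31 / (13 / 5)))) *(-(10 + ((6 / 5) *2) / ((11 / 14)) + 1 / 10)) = 0.35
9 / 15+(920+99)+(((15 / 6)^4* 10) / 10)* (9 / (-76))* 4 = 1521667 / 1520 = 1001.10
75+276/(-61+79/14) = 54261/775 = 70.01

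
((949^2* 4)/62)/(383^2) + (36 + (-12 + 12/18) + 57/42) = 5045913871/190989078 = 26.42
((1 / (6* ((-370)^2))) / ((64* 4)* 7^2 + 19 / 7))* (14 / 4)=49 / 144282195600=0.00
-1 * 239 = -239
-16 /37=-0.43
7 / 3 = 2.33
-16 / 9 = -1.78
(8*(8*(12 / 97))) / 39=256 / 1261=0.20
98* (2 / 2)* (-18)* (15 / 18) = -1470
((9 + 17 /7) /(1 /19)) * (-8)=-12160 /7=-1737.14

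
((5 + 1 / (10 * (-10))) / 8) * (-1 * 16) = -499 / 50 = -9.98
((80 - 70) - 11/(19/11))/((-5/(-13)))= 897/95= 9.44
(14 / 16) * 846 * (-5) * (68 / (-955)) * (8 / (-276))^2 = 22372 / 101039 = 0.22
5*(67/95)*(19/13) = 67/13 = 5.15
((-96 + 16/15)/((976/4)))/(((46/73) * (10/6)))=-12994/35075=-0.37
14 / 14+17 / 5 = 22 / 5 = 4.40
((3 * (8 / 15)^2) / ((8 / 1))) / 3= 8 / 225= 0.04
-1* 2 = -2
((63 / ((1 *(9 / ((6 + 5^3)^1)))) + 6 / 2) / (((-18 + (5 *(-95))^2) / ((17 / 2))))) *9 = 180 / 577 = 0.31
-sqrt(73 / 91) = -sqrt(6643) / 91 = -0.90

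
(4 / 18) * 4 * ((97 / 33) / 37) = 776 / 10989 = 0.07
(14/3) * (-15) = -70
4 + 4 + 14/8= 39/4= 9.75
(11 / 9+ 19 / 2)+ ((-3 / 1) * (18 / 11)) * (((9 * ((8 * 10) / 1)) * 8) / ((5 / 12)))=-13434805 / 198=-67852.55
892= 892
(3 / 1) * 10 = 30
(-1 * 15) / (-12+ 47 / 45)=675 / 493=1.37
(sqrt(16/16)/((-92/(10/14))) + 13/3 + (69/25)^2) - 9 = 3553877/1207500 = 2.94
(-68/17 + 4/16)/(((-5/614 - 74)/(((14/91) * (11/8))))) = 1535/143208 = 0.01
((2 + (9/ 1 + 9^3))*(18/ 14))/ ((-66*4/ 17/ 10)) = -47175/ 77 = -612.66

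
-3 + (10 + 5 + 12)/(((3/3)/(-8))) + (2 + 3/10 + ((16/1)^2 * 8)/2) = 8073/10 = 807.30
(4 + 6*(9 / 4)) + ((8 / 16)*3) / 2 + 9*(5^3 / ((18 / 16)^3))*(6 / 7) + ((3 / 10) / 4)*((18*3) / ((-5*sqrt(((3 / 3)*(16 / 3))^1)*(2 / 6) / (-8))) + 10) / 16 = 243*sqrt(3) / 800 + 8413319 / 12096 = 696.07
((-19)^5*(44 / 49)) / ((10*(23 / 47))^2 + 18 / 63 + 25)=-240666918404 / 5329051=-45161.31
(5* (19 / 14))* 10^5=4750000 / 7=678571.43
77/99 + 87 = 790/9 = 87.78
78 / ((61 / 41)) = 3198 / 61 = 52.43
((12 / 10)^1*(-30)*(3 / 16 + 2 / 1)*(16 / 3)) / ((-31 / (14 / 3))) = 1960 / 31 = 63.23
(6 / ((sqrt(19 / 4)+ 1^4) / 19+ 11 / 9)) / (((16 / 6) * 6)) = 0.27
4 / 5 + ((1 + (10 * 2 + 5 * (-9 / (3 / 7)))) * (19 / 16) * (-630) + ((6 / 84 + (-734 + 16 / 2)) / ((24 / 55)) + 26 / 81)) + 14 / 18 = 61180.81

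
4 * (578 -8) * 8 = 18240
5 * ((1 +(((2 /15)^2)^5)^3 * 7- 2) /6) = -191751059232884086668491356009197857 /230101271079460904002189636230468750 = -0.83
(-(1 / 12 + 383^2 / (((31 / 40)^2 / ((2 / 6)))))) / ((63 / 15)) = -4694052805 / 242172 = -19383.14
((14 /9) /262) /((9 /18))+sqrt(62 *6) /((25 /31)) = 14 /1179+62 *sqrt(93) /25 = 23.93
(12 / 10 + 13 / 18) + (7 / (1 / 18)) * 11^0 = 11513 / 90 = 127.92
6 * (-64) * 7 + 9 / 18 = -5375 / 2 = -2687.50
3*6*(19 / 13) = 342 / 13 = 26.31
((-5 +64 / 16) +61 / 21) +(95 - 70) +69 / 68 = 39869 / 1428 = 27.92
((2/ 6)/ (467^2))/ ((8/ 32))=4/ 654267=0.00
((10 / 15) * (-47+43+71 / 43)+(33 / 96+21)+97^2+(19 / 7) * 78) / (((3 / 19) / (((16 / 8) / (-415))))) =-5292861559 / 17987760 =-294.25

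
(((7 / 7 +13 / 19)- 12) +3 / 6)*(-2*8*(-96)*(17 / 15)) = -1623296 / 95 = -17087.33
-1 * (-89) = 89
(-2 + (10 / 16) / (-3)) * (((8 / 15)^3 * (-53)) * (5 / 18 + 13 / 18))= 179776 / 10125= 17.76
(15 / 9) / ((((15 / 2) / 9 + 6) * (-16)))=-5 / 328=-0.02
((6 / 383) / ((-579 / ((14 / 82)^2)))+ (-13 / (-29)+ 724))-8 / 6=7817184900803 / 10810431993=723.11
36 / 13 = 2.77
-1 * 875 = -875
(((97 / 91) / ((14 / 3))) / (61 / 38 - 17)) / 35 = -1843 / 4347525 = -0.00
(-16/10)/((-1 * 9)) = 8/45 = 0.18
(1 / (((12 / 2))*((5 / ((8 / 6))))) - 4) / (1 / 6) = -356 / 15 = -23.73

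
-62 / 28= -2.21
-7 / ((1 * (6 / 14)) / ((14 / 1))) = -686 / 3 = -228.67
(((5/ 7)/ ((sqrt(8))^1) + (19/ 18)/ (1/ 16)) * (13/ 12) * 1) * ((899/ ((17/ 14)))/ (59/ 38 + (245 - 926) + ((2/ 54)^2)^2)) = -664341718248/ 33323096771 - 196680113955 * sqrt(2)/ 933046709588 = -20.23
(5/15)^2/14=1/126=0.01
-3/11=-0.27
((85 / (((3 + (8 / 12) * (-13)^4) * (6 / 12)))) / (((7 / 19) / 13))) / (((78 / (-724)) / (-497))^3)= 30924189093.45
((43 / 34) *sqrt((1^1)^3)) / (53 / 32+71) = 688 / 39525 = 0.02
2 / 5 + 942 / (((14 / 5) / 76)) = 894914 / 35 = 25568.97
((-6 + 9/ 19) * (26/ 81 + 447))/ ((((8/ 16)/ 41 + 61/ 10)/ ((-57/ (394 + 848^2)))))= 37138825/ 1159111278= 0.03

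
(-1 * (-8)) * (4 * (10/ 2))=160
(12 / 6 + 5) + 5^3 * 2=257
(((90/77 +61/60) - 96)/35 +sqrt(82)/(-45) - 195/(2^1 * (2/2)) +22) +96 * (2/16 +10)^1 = 144530627/161700 - sqrt(82)/45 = 893.62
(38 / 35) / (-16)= -19 / 280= -0.07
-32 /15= -2.13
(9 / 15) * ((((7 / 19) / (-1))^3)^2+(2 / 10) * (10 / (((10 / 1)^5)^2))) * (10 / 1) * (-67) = -118237254456222081 / 117614702500000000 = -1.01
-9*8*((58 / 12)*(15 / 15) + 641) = -46500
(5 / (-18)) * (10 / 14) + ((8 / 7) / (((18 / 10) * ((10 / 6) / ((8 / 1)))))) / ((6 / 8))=487 / 126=3.87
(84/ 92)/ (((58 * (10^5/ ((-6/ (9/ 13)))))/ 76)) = -1729/ 16675000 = -0.00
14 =14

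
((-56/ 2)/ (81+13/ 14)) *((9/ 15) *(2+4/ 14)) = -2688/ 5735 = -0.47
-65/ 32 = -2.03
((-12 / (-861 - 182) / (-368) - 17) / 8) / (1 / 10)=-8156275 / 383824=-21.25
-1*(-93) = 93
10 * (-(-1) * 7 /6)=11.67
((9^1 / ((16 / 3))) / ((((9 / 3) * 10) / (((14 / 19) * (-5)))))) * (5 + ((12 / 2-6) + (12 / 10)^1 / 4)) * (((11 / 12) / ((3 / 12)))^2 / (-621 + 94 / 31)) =1391621 / 58237280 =0.02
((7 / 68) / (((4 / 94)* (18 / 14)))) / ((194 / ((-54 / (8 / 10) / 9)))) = -11515 / 158304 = -0.07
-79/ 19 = -4.16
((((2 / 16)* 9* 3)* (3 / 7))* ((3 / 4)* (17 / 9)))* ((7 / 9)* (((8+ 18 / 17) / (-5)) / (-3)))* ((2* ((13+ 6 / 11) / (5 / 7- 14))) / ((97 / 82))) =-299341 / 180420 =-1.66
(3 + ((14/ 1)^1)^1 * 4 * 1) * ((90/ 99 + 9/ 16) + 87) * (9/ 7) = 8268201/ 1232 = 6711.20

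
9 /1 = 9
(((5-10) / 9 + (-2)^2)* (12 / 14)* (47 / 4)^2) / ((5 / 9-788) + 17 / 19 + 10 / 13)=-50742939 / 97820240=-0.52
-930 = -930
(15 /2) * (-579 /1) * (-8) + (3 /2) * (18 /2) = 34753.50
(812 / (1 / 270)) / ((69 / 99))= 7234920 / 23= 314561.74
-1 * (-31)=31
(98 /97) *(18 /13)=1764 /1261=1.40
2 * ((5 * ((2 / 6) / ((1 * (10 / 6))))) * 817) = 1634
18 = 18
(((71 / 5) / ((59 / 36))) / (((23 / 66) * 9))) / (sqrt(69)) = 6248 * sqrt(69) / 156055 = 0.33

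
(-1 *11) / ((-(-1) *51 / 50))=-550 / 51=-10.78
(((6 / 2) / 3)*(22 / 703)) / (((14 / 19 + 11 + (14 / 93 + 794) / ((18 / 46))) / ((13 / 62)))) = 3861 / 1201083751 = 0.00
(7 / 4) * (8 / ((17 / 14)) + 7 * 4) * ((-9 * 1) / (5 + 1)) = -3087 / 34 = -90.79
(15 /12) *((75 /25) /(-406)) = -15 /1624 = -0.01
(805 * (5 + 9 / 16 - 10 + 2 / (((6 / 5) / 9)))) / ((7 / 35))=680225 / 16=42514.06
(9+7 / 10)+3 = 127 / 10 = 12.70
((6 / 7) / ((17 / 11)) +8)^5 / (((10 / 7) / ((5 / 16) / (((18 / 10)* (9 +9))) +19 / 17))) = 1697107300487023477 / 46942985566890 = 36152.52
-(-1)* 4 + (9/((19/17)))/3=127/19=6.68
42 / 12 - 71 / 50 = 52 / 25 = 2.08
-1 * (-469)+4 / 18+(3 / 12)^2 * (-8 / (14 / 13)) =118127 / 252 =468.76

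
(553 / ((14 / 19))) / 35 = 1501 / 70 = 21.44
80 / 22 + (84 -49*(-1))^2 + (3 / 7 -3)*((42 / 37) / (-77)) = 50406429 / 2849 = 17692.67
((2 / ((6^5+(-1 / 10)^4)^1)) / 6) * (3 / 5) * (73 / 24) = 18250 / 233280003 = 0.00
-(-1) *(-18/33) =-6/11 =-0.55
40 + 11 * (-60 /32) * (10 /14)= 1415 /56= 25.27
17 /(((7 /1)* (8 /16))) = 34 /7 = 4.86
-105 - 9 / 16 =-1689 / 16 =-105.56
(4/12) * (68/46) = 34/69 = 0.49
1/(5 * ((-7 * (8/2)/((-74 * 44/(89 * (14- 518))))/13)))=-5291/784980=-0.01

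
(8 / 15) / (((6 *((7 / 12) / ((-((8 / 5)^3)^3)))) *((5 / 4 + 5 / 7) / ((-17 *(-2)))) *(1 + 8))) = -292057776128 / 14501953125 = -20.14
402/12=67/2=33.50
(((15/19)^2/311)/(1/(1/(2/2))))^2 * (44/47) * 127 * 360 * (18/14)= 916571700000/4146971778089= 0.22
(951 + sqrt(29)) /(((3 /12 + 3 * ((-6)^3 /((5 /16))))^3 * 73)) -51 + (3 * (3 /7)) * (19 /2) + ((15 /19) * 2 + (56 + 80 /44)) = 20.61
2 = 2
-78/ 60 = -13/ 10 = -1.30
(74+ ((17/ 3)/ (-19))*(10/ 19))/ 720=19993/ 194940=0.10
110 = 110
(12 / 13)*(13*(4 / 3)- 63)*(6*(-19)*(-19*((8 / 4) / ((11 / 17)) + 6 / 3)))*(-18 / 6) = 199410624 / 143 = 1394479.89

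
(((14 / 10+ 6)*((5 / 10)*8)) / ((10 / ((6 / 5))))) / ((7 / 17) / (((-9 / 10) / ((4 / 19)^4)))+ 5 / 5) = 8852966172 / 2490149125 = 3.56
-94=-94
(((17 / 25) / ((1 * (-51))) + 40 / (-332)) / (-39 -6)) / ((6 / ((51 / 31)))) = 14161 / 17367750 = 0.00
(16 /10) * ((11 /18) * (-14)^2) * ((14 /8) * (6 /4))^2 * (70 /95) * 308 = 28471058 /95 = 299695.35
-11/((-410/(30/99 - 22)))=-358/615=-0.58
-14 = -14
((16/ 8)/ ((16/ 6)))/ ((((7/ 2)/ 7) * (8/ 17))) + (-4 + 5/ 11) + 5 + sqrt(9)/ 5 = 4613/ 880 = 5.24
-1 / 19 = -0.05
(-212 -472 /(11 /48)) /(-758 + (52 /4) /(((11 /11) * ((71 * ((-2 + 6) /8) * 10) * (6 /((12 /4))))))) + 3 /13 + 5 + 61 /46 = 33821085917 /3540062526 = 9.55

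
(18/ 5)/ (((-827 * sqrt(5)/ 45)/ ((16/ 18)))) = -144 * sqrt(5)/ 4135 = -0.08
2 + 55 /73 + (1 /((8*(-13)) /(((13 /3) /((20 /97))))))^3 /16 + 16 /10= 562271576471 /129171456000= 4.35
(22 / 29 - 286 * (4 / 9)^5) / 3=-7193978 / 5137263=-1.40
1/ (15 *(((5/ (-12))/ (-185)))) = 148/ 5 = 29.60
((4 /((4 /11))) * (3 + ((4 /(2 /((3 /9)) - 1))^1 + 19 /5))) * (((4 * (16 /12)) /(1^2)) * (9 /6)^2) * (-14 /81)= -23408 /135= -173.39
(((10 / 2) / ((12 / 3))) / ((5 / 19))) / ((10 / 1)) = 19 / 40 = 0.48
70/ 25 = 14/ 5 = 2.80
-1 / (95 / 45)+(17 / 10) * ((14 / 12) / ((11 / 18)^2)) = 55602 / 11495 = 4.84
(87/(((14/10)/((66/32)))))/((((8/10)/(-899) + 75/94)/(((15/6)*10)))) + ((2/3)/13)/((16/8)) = 2956910206069/735459816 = 4020.49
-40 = -40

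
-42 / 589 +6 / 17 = 2820 / 10013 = 0.28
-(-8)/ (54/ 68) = 272/ 27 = 10.07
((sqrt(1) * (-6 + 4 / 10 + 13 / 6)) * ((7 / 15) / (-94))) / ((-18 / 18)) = -721 / 42300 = -0.02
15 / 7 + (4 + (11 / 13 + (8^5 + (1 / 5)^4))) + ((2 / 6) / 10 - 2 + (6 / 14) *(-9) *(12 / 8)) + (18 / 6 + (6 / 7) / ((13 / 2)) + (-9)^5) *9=-85081401227 / 170625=-498645.57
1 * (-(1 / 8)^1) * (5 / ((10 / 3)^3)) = -27 / 1600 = -0.02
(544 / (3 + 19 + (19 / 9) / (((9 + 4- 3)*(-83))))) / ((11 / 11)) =4063680 / 164321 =24.73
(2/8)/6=1/24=0.04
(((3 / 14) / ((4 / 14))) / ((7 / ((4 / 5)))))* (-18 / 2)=-27 / 35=-0.77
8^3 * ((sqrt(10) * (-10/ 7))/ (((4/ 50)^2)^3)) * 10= -195312500000 * sqrt(10)/ 7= -88233193643.09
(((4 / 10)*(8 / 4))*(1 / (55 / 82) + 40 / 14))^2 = 44836416 / 3705625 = 12.10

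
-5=-5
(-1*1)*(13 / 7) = -1.86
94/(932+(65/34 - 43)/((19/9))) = 60724/589499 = 0.10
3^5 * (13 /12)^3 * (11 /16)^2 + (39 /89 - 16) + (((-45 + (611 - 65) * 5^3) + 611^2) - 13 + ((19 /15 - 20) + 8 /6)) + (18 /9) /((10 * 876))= 705145542491291 /1596702720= 441626.07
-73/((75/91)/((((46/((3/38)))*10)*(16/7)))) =-53083264/45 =-1179628.09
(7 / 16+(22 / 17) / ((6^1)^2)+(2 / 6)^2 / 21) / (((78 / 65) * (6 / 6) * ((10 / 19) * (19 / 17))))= 24611 / 36288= 0.68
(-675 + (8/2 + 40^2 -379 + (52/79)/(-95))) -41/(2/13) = 4255231/15010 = 283.49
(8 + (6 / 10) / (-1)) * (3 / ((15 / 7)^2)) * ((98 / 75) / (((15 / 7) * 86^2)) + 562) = 4238904308359 / 1560093750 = 2717.08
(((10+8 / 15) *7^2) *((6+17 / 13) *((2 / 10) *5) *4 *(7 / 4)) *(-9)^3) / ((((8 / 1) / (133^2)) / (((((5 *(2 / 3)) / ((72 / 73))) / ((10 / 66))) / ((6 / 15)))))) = -2373198566672.92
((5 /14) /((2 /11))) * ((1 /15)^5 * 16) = 44 /1063125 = 0.00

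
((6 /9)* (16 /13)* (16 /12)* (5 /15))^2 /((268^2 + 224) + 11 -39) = 4096 /2218234005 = 0.00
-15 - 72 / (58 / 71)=-2991 / 29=-103.14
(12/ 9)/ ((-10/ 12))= -8/ 5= -1.60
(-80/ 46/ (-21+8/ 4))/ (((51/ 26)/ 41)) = 42640/ 22287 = 1.91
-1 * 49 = -49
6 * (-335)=-2010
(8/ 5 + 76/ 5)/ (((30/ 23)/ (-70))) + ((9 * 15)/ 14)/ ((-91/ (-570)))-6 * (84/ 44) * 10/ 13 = -29780131/ 35035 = -850.01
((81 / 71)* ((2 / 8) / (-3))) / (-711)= 3 / 22436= 0.00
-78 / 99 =-26 / 33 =-0.79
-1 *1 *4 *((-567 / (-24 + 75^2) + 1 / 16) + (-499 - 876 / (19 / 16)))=701924367 / 141892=4946.89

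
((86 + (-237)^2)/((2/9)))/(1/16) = 4050360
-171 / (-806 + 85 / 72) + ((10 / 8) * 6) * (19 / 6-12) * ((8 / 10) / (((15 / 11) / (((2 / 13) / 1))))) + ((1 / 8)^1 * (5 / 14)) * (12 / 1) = -1655135161 / 316390620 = -5.23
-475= -475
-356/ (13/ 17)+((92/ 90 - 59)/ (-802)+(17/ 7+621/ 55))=-451.75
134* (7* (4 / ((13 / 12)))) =45024 / 13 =3463.38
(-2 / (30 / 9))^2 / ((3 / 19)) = 57 / 25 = 2.28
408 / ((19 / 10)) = 4080 / 19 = 214.74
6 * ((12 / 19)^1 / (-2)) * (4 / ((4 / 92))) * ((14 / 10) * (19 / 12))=-1932 / 5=-386.40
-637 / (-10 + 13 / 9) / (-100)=-819 / 1100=-0.74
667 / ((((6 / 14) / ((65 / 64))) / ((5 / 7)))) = 216775 / 192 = 1129.04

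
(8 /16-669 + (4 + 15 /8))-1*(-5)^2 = -5501 /8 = -687.62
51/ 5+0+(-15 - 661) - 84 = -3749/ 5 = -749.80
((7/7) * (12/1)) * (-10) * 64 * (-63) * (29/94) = 7015680/47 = 149269.79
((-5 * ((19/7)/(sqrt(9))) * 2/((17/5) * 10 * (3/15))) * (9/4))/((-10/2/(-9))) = -2565/476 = -5.39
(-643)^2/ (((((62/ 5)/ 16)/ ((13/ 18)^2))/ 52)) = 14469891.72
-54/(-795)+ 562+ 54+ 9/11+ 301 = 2675638/2915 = 917.89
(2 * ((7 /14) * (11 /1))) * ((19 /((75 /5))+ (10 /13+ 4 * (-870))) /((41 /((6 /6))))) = -7460233 /7995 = -933.11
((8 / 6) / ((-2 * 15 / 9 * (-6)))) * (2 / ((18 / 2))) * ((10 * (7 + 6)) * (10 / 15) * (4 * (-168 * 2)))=-46592 / 27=-1725.63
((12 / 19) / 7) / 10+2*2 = 4.01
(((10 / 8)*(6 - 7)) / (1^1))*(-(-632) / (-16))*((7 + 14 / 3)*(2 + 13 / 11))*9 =1451625 / 88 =16495.74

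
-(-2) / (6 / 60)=20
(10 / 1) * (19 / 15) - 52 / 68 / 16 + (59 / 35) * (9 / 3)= 504827 / 28560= 17.68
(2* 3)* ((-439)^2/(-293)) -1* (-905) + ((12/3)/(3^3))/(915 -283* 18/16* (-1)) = -237413301473/78057837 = -3041.50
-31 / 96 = -0.32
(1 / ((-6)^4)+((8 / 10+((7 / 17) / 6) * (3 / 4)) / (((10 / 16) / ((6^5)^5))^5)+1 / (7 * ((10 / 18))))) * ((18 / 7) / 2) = 399620584972162162746253182083678325297173330726524476255401908632516084851543615774917740965055408678599423 / 1874250000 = 213216265157882973320663300000000000000000000000000000000000000000000000000000000000000000000000000.00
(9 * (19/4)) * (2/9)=9.50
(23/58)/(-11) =-0.04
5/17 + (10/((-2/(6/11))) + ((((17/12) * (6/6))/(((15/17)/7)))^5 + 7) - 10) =6335893393557466141/35334921600000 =179309.68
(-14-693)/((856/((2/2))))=-707/856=-0.83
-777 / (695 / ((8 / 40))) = -777 / 3475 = -0.22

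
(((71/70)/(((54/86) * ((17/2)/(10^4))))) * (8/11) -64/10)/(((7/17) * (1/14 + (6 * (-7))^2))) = 486218048/256725315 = 1.89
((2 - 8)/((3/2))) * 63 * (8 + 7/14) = -2142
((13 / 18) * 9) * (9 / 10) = 117 / 20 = 5.85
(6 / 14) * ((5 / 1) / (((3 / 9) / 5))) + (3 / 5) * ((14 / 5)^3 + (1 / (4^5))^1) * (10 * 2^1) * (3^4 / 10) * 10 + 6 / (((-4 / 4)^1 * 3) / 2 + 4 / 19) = 33501547767 / 1568000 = 21365.78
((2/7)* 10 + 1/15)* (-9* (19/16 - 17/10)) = 13.49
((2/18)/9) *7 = 7/81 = 0.09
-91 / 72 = -1.26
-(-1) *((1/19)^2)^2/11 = 1/1433531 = 0.00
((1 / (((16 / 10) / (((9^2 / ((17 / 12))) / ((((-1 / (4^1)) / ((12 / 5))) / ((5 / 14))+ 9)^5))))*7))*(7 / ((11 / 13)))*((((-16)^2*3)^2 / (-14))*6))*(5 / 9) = -61818296441241600 / 522000690044141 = -118.43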